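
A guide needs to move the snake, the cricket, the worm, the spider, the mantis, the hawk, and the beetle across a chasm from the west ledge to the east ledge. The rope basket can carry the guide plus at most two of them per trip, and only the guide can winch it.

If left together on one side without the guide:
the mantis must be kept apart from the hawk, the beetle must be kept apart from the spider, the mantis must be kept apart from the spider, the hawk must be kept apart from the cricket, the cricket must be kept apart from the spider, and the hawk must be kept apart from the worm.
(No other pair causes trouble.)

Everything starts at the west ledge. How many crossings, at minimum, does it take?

9

Counting alone: the guide can take at most 2 across per trip to the east ledge, so moving all 7 needs at least 4 loaded trips out, with a return between consecutive ones — at least 7 crossings.
The safety rule pushes this higher. Following every safe sequence of crossings, the most of the 7 that can be at the east ledge as the rope basket arrives there on crossing 7 is 6 — never all 7.
So no plan with fewer than 9 crossings exists, and this one achieves 9:
1. Guide goes to the east ledge with the hawk and the spider.  [the west ledge: the beetle, the cricket, the mantis, the snake, the worm | the east ledge: the hawk, the spider]
2. Guide goes back to the west ledge alone.  [the west ledge: the beetle, the cricket, the mantis, the snake, the worm | the east ledge: the hawk, the spider]
3. Guide goes to the east ledge with the snake.  [the west ledge: the beetle, the cricket, the mantis, the worm | the east ledge: the hawk, the snake, the spider]
4. Guide goes back to the west ledge alone.  [the west ledge: the beetle, the cricket, the mantis, the worm | the east ledge: the hawk, the snake, the spider]
5. Guide goes to the east ledge with the cricket and the worm.  [the west ledge: the beetle, the mantis | the east ledge: the cricket, the hawk, the snake, the spider, the worm]
6. Guide goes back to the west ledge with the hawk and the spider.  [the west ledge: the beetle, the hawk, the mantis, the spider | the east ledge: the cricket, the snake, the worm]
7. Guide goes to the east ledge with the beetle and the mantis.  [the west ledge: the hawk, the spider | the east ledge: the beetle, the cricket, the mantis, the snake, the worm]
8. Guide goes back to the west ledge alone.  [the west ledge: the hawk, the spider | the east ledge: the beetle, the cricket, the mantis, the snake, the worm]
9. Guide goes to the east ledge with the hawk and the spider.  [the west ledge: — | the east ledge: the beetle, the cricket, the hawk, the mantis, the snake, the spider, the worm]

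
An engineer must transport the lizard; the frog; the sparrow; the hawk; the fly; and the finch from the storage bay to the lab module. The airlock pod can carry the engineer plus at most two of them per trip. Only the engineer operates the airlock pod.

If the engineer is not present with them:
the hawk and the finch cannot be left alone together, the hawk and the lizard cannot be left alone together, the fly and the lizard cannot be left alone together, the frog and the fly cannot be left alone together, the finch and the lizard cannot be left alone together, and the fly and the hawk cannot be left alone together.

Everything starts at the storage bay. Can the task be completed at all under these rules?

No

Whatever the first load, the items left behind include a forbidden pair without the engineer. No opening move is safe, so no plan exists.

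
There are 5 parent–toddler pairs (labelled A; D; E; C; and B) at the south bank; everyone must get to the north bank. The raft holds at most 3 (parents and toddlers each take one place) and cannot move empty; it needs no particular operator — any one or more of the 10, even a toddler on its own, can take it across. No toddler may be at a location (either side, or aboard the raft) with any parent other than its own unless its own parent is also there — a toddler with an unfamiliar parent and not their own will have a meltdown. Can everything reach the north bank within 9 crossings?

No

Counting alone: each trip to the north bank takes at most 3 across and each return brings at least 1 back, so after t trips out (and t−1 returns) at most 3t − (t−1) of the 10 are across; that first reaches 10 at t = 5, so at least 9 crossings are needed.
The safety rule pushes this higher. Following every safe sequence of crossings, the most of the 10 that can be at the north bank as the raft arrives there on crossing 9 is 9 — never all 10.
So the move cannot be finished within 9 crossings. (The shortest complete plan takes 11:)
1. parent A and toddler A cross → the north bank.
2. parent A crosses ← the south bank.
3. toddler C, toddler D, and toddler E cross → the north bank.
4. toddler A crosses ← the south bank.
5. parent C, parent D, and parent E cross → the north bank.
6. parent D and toddler D cross ← the south bank.
7. parent A, parent B, and parent D cross → the north bank.
8. toddler E crosses ← the south bank.
9. toddler A and toddler D cross → the north bank.
10. toddler A crosses ← the south bank.
11. toddler A, toddler B, and toddler E cross → the north bank.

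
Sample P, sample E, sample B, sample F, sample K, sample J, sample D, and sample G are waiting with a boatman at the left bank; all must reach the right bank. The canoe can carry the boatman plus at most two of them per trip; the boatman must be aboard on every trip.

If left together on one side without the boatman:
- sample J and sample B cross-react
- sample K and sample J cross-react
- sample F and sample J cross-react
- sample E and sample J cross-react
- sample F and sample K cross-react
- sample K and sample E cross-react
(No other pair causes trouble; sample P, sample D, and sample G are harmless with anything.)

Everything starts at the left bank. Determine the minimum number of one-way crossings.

Counting alone: the boatman can take at most 2 across per trip to the right bank, so moving all 8 needs at least 4 loaded trips out, with a return between consecutive ones — at least 7 crossings.
The safety rule pushes this higher. Following every safe sequence of crossings, the most of the 8 that can be at the right bank as the canoe arrives there on crossings 7, 9, 11 is 5, 6, 7 respectively — never all 8.
So no plan with fewer than 13 crossings exists, and this one achieves 13:
1. Boatman goes to the right bank with sample J and sample K.  [the left bank: sample B, sample D, sample E, sample F, sample G, sample P | the right bank: sample J, sample K]
2. Boatman goes back to the left bank with sample K.  [the left bank: sample B, sample D, sample E, sample F, sample G, sample K, sample P | the right bank: sample J]
3. Boatman goes to the right bank with sample K and sample P.  [the left bank: sample B, sample D, sample E, sample F, sample G | the right bank: sample J, sample K, sample P]
4. Boatman goes back to the left bank with sample K.  [the left bank: sample B, sample D, sample E, sample F, sample G, sample K | the right bank: sample J, sample P]
5. Boatman goes to the right bank with sample E and sample F.  [the left bank: sample B, sample D, sample G, sample K | the right bank: sample E, sample F, sample J, sample P]
6. Boatman goes back to the left bank with sample J.  [the left bank: sample B, sample D, sample G, sample J, sample K | the right bank: sample E, sample F, sample P]
7. Boatman goes to the right bank with sample B and sample K.  [the left bank: sample D, sample G, sample J | the right bank: sample B, sample E, sample F, sample K, sample P]
8. Boatman goes back to the left bank with sample K.  [the left bank: sample D, sample G, sample J, sample K | the right bank: sample B, sample E, sample F, sample P]
9. Boatman goes to the right bank with sample D and sample K.  [the left bank: sample G, sample J | the right bank: sample B, sample D, sample E, sample F, sample K, sample P]
10. Boatman goes back to the left bank with sample K.  [the left bank: sample G, sample J, sample K | the right bank: sample B, sample D, sample E, sample F, sample P]
11. Boatman goes to the right bank with sample G and sample K.  [the left bank: sample J | the right bank: sample B, sample D, sample E, sample F, sample G, sample K, sample P]
12. Boatman goes back to the left bank with sample K.  [the left bank: sample J, sample K | the right bank: sample B, sample D, sample E, sample F, sample G, sample P]
13. Boatman goes to the right bank with sample J and sample K.  [the left bank: — | the right bank: sample B, sample D, sample E, sample F, sample G, sample J, sample K, sample P]

13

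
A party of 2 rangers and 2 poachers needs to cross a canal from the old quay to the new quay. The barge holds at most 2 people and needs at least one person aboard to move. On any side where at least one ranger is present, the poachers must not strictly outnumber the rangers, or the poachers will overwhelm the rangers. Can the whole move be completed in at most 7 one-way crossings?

Yes — this plan uses 5 crossings (≤ 7):
1. 2 poachers → the new quay.  (the old quay: 2R 0P; the new quay: 0R 2P)
2. 1 poacher ← the old quay.  (the old quay: 2R 1P; the new quay: 0R 1P)
3. 2 rangers → the new quay.  (the old quay: 0R 1P; the new quay: 2R 1P)
4. 1 poacher ← the old quay.  (the old quay: 0R 2P; the new quay: 2R 0P)
5. 2 poachers → the new quay.  (the old quay: 0R 0P; the new quay: 2R 2P)

Yes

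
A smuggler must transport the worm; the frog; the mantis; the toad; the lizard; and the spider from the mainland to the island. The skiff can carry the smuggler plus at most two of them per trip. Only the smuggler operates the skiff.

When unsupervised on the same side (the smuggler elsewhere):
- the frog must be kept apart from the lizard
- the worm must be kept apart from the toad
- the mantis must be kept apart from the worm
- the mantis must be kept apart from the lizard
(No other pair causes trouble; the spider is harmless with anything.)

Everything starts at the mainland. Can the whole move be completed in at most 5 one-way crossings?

No

Counting alone: the smuggler can take at most 2 across per trip to the island, so moving all 6 needs at least 3 loaded trips out, with a return between consecutive ones — at least 5 crossings.
The safety rule pushes this higher. Following every safe sequence of crossings, the most of the 6 that can be at the island as the skiff arrives there on crossing 5 is 5 — never all 6.
So the move cannot be finished within 5 crossings. (The shortest complete plan takes 7:)
1. Smuggler goes to the island with the lizard and the worm.  [the mainland: the frog, the mantis, the spider, the toad | the island: the lizard, the worm]
2. Smuggler goes back to the mainland alone.  [the mainland: the frog, the mantis, the spider, the toad | the island: the lizard, the worm]
3. Smuggler goes to the island with the frog and the mantis.  [the mainland: the spider, the toad | the island: the frog, the lizard, the mantis, the worm]
4. Smuggler goes back to the mainland with the lizard and the worm.  [the mainland: the lizard, the spider, the toad, the worm | the island: the frog, the mantis]
5. Smuggler goes to the island with the spider and the toad.  [the mainland: the lizard, the worm | the island: the frog, the mantis, the spider, the toad]
6. Smuggler goes back to the mainland alone.  [the mainland: the lizard, the worm | the island: the frog, the mantis, the spider, the toad]
7. Smuggler goes to the island with the lizard and the worm.  [the mainland: — | the island: the frog, the lizard, the mantis, the spider, the toad, the worm]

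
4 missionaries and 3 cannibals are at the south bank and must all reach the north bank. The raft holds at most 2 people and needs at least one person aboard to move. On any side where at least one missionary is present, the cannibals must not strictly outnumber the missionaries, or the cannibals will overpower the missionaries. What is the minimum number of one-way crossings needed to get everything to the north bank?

11

Counting alone: each trip to the north bank takes at most 2 across and each return brings at least 1 back, so after t trips out (and t−1 returns) at most 2t − (t−1) of the 7 are across; that first reaches 7 at t = 6, so at least 11 crossings are needed.
The plan below uses exactly 11 crossings, so it is optimal:
1. 2 cannibals → the north bank.  (the south bank: 4M 1C; the north bank: 0M 2C)
2. 1 cannibal ← the south bank.  (the south bank: 4M 2C; the north bank: 0M 1C)
3. 2 cannibals → the north bank.  (the south bank: 4M 0C; the north bank: 0M 3C)
4. 1 cannibal ← the south bank.  (the south bank: 4M 1C; the north bank: 0M 2C)
5. 2 missionaries → the north bank.  (the south bank: 2M 1C; the north bank: 2M 2C)
6. 1 cannibal ← the south bank.  (the south bank: 2M 2C; the north bank: 2M 1C)
7. 1 missionary and 1 cannibal → the north bank.  (the south bank: 1M 1C; the north bank: 3M 2C)
8. 1 missionary ← the south bank.  (the south bank: 2M 1C; the north bank: 2M 2C)
9. 1 missionary and 1 cannibal → the north bank.  (the south bank: 1M 0C; the north bank: 3M 3C)
10. 1 cannibal ← the south bank.  (the south bank: 1M 1C; the north bank: 3M 2C)
11. 1 missionary and 1 cannibal → the north bank.  (the south bank: 0M 0C; the north bank: 4M 3C)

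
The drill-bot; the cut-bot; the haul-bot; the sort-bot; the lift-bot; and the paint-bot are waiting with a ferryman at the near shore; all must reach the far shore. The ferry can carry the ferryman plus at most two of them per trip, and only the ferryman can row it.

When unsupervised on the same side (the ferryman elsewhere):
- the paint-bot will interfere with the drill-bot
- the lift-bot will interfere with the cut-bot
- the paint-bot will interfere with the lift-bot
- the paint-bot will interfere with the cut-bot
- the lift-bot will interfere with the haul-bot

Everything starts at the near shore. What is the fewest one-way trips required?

Counting alone: the ferryman can take at most 2 across per trip to the far shore, so moving all 6 needs at least 3 loaded trips out, with a return between consecutive ones — at least 5 crossings.
The safety rule pushes this higher. Following every safe sequence of crossings, the most of the 6 that can be at the far shore as the ferry arrives there on crossings 5, 7 is 4, 5 respectively — never all 6.
So no plan with fewer than 9 crossings exists, and this one achieves 9:
1. Ferryman goes to the far shore with the lift-bot and the paint-bot.
2. Ferryman goes back to the near shore with the lift-bot.
3. Ferryman goes to the far shore with the drill-bot and the lift-bot.
4. Ferryman goes back to the near shore with the paint-bot.
5. Ferryman goes to the far shore with the cut-bot and the haul-bot.
6. Ferryman goes back to the near shore with the lift-bot.
7. Ferryman goes to the far shore with the lift-bot and the sort-bot.
8. Ferryman goes back to the near shore with the lift-bot.
9. Ferryman goes to the far shore with the lift-bot and the paint-bot.

9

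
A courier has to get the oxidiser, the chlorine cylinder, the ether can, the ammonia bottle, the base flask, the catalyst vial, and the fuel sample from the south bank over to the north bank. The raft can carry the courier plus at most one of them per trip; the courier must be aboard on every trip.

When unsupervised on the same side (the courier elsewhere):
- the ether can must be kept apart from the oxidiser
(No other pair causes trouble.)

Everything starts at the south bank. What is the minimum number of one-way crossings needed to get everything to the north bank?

13

Counting alone: the courier can take at most 1 across per trip to the north bank, so moving all 7 needs at least 7 loaded trips out, with a return between consecutive ones — at least 13 crossings.
The plan below uses exactly 13 crossings, so it is optimal:
1. Courier goes to the north bank with the oxidiser.  [the south bank: the ammonia bottle, the base flask, the catalyst vial, the chlorine cylinder, the ether can, the fuel sample | the north bank: the oxidiser]
2. Courier goes back to the south bank alone.  [the south bank: the ammonia bottle, the base flask, the catalyst vial, the chlorine cylinder, the ether can, the fuel sample | the north bank: the oxidiser]
3. Courier goes to the north bank with the chlorine cylinder.  [the south bank: the ammonia bottle, the base flask, the catalyst vial, the ether can, the fuel sample | the north bank: the chlorine cylinder, the oxidiser]
4. Courier goes back to the south bank alone.  [the south bank: the ammonia bottle, the base flask, the catalyst vial, the ether can, the fuel sample | the north bank: the chlorine cylinder, the oxidiser]
5. Courier goes to the north bank with the ammonia bottle.  [the south bank: the base flask, the catalyst vial, the ether can, the fuel sample | the north bank: the ammonia bottle, the chlorine cylinder, the oxidiser]
6. Courier goes back to the south bank alone.  [the south bank: the base flask, the catalyst vial, the ether can, the fuel sample | the north bank: the ammonia bottle, the chlorine cylinder, the oxidiser]
7. Courier goes to the north bank with the base flask.  [the south bank: the catalyst vial, the ether can, the fuel sample | the north bank: the ammonia bottle, the base flask, the chlorine cylinder, the oxidiser]
8. Courier goes back to the south bank alone.  [the south bank: the catalyst vial, the ether can, the fuel sample | the north bank: the ammonia bottle, the base flask, the chlorine cylinder, the oxidiser]
9. Courier goes to the north bank with the catalyst vial.  [the south bank: the ether can, the fuel sample | the north bank: the ammonia bottle, the base flask, the catalyst vial, the chlorine cylinder, the oxidiser]
10. Courier goes back to the south bank alone.  [the south bank: the ether can, the fuel sample | the north bank: the ammonia bottle, the base flask, the catalyst vial, the chlorine cylinder, the oxidiser]
11. Courier goes to the north bank with the fuel sample.  [the south bank: the ether can | the north bank: the ammonia bottle, the base flask, the catalyst vial, the chlorine cylinder, the fuel sample, the oxidiser]
12. Courier goes back to the south bank alone.  [the south bank: the ether can | the north bank: the ammonia bottle, the base flask, the catalyst vial, the chlorine cylinder, the fuel sample, the oxidiser]
13. Courier goes to the north bank with the ether can.  [the south bank: — | the north bank: the ammonia bottle, the base flask, the catalyst vial, the chlorine cylinder, the ether can, the fuel sample, the oxidiser]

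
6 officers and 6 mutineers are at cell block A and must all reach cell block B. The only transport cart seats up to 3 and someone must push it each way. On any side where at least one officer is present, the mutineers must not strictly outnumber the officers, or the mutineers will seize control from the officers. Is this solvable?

No

Following every safe sequence of crossings from the start, the most of the 12 that can be at cell block B as the transport cart arrives there on crossings 1, 3, 5 is 3, 5, 6 respectively; the best ever achieved is 6 of 12.
From crossing 7 on, no configuration arises that was not already reachable earlier: only 17 distinct safe configurations (who is on which side, and where the transport cart is) can ever be reached, none of them has everyone across, and every continuation just revisits them. They are: 0 officers + 0 mutineers across (transport cart back at the start); 0 officers + 1 mutineer across (transport cart there); 0 officers + 1 mutineer across (transport cart back at the start); 0 officers + 2 mutineers across (transport cart there); 0 officers + 2 mutineers across (transport cart back at the start); 0 officers + 3 mutineers across (transport cart there); 0 officers + 3 mutineers across (transport cart back at the start); 0 officers + 4 mutineers across (transport cart there); 0 officers + 4 mutineers across (transport cart back at the start); 0 officers + 5 mutineers across (transport cart there); 0 officers + 5 mutineers across (transport cart back at the start); 0 officers + 6 mutineers across (transport cart there); 1 officer + 1 mutineer across (transport cart there); 1 officer + 1 mutineer across (transport cart back at the start); 2 officers + 2 mutineers across (transport cart there); 2 officers + 2 mutineers across (transport cart back at the start); 3 officers + 3 mutineers across (transport cart there). So no valid plan exists.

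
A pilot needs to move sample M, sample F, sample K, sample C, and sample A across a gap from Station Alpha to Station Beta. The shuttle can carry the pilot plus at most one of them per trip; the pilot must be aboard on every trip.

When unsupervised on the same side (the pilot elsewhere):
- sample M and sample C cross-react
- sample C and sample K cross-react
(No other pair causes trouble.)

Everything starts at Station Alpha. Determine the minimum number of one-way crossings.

Counting alone: the pilot can take at most 1 across per trip to Station Beta, so moving all 5 needs at least 5 loaded trips out, with a return between consecutive ones — at least 9 crossings.
The safety rule pushes this higher. Following every safe sequence of crossings, the most of the 5 that can be at Station Beta as the shuttle arrives there on crossing 9 is 4 — never all 5.
So no plan with fewer than 11 crossings exists, and this one achieves 11:
1. Pilot goes to Station Beta with sample C.  [Station Alpha: sample A, sample F, sample K, sample M | Station Beta: sample C]
2. Pilot goes back to Station Alpha alone.  [Station Alpha: sample A, sample F, sample K, sample M | Station Beta: sample C]
3. Pilot goes to Station Beta with sample M.  [Station Alpha: sample A, sample F, sample K | Station Beta: sample C, sample M]
4. Pilot goes back to Station Alpha with sample C.  [Station Alpha: sample A, sample C, sample F, sample K | Station Beta: sample M]
5. Pilot goes to Station Beta with sample K.  [Station Alpha: sample A, sample C, sample F | Station Beta: sample K, sample M]
6. Pilot goes back to Station Alpha alone.  [Station Alpha: sample A, sample C, sample F | Station Beta: sample K, sample M]
7. Pilot goes to Station Beta with sample F.  [Station Alpha: sample A, sample C | Station Beta: sample F, sample K, sample M]
8. Pilot goes back to Station Alpha alone.  [Station Alpha: sample A, sample C | Station Beta: sample F, sample K, sample M]
9. Pilot goes to Station Beta with sample A.  [Station Alpha: sample C | Station Beta: sample A, sample F, sample K, sample M]
10. Pilot goes back to Station Alpha alone.  [Station Alpha: sample C | Station Beta: sample A, sample F, sample K, sample M]
11. Pilot goes to Station Beta with sample C.  [Station Alpha: — | Station Beta: sample A, sample C, sample F, sample K, sample M]

11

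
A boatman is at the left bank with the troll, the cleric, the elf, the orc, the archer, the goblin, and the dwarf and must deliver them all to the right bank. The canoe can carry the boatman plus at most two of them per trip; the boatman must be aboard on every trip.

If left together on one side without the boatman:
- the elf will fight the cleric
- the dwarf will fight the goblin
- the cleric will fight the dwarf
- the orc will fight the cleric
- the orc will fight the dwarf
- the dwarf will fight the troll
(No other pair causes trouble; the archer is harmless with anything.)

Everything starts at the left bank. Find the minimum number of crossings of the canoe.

11

Counting alone: the boatman can take at most 2 across per trip to the right bank, so moving all 7 needs at least 4 loaded trips out, with a return between consecutive ones — at least 7 crossings.
The safety rule pushes this higher. Following every safe sequence of crossings, the most of the 7 that can be at the right bank as the canoe arrives there on crossings 7, 9 is 5, 6 respectively — never all 7.
So no plan with fewer than 11 crossings exists, and this one achieves 11:
1. Boatman goes to the right bank with the cleric and the dwarf.  [the left bank: the archer, the elf, the goblin, the orc, the troll | the right bank: the cleric, the dwarf]
2. Boatman goes back to the left bank with the cleric.  [the left bank: the archer, the cleric, the elf, the goblin, the orc, the troll | the right bank: the dwarf]
3. Boatman goes to the right bank with the cleric and the troll.  [the left bank: the archer, the elf, the goblin, the orc | the right bank: the cleric, the dwarf, the troll]
4. Boatman goes back to the left bank with the dwarf.  [the left bank: the archer, the dwarf, the elf, the goblin, the orc | the right bank: the cleric, the troll]
5. Boatman goes to the right bank with the goblin and the orc.  [the left bank: the archer, the dwarf, the elf | the right bank: the cleric, the goblin, the orc, the troll]
6. Boatman goes back to the left bank with the cleric.  [the left bank: the archer, the cleric, the dwarf, the elf | the right bank: the goblin, the orc, the troll]
7. Boatman goes to the right bank with the cleric and the elf.  [the left bank: the archer, the dwarf | the right bank: the cleric, the elf, the goblin, the orc, the troll]
8. Boatman goes back to the left bank with the cleric.  [the left bank: the archer, the cleric, the dwarf | the right bank: the elf, the goblin, the orc, the troll]
9. Boatman goes to the right bank with the archer and the cleric.  [the left bank: the dwarf | the right bank: the archer, the cleric, the elf, the goblin, the orc, the troll]
10. Boatman goes back to the left bank with the cleric.  [the left bank: the cleric, the dwarf | the right bank: the archer, the elf, the goblin, the orc, the troll]
11. Boatman goes to the right bank with the cleric and the dwarf.  [the left bank: — | the right bank: the archer, the cleric, the dwarf, the elf, the goblin, the orc, the troll]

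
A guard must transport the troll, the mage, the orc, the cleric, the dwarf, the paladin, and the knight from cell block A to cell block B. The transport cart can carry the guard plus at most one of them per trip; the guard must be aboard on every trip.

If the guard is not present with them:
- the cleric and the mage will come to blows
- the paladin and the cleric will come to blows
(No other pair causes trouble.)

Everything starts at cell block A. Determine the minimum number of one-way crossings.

15

Counting alone: the guard can take at most 1 across per trip to cell block B, so moving all 7 needs at least 7 loaded trips out, with a return between consecutive ones — at least 13 crossings.
The safety rule pushes this higher. Following every safe sequence of crossings, the most of the 7 that can be at cell block B as the transport cart arrives there on crossing 13 is 6 — never all 7.
So no plan with fewer than 15 crossings exists, and this one achieves 15:
1. Guard goes to cell block B with the cleric.
2. Guard goes back to cell block A alone.
3. Guard goes to cell block B with the troll.
4. Guard goes back to cell block A alone.
5. Guard goes to cell block B with the mage.
6. Guard goes back to cell block A with the cleric.
7. Guard goes to cell block B with the paladin.
8. Guard goes back to cell block A alone.
9. Guard goes to cell block B with the orc.
10. Guard goes back to cell block A alone.
11. Guard goes to cell block B with the dwarf.
12. Guard goes back to cell block A alone.
13. Guard goes to cell block B with the knight.
14. Guard goes back to cell block A alone.
15. Guard goes to cell block B with the cleric.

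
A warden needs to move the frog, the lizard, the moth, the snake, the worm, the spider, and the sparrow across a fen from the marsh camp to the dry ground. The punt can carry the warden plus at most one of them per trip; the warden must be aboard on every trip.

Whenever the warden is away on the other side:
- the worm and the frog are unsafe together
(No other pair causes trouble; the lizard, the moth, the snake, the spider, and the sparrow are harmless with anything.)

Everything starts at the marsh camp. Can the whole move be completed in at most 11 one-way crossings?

Counting alone: the warden can take at most 1 across per trip to the dry ground, so moving all 7 needs at least 7 loaded trips out, with a return between consecutive ones — at least 13 crossings.
Since 11 < 13, 11 crossings cannot be enough. (The shortest complete plan in fact takes 13:)
1. Warden goes to the dry ground with the frog.  [the marsh camp: the lizard, the moth, the snake, the sparrow, the spider, the worm | the dry ground: the frog]
2. Warden goes back to the marsh camp alone.  [the marsh camp: the lizard, the moth, the snake, the sparrow, the spider, the worm | the dry ground: the frog]
3. Warden goes to the dry ground with the lizard.  [the marsh camp: the moth, the snake, the sparrow, the spider, the worm | the dry ground: the frog, the lizard]
4. Warden goes back to the marsh camp alone.  [the marsh camp: the moth, the snake, the sparrow, the spider, the worm | the dry ground: the frog, the lizard]
5. Warden goes to the dry ground with the moth.  [the marsh camp: the snake, the sparrow, the spider, the worm | the dry ground: the frog, the lizard, the moth]
6. Warden goes back to the marsh camp alone.  [the marsh camp: the snake, the sparrow, the spider, the worm | the dry ground: the frog, the lizard, the moth]
7. Warden goes to the dry ground with the snake.  [the marsh camp: the sparrow, the spider, the worm | the dry ground: the frog, the lizard, the moth, the snake]
8. Warden goes back to the marsh camp alone.  [the marsh camp: the sparrow, the spider, the worm | the dry ground: the frog, the lizard, the moth, the snake]
9. Warden goes to the dry ground with the spider.  [the marsh camp: the sparrow, the worm | the dry ground: the frog, the lizard, the moth, the snake, the spider]
10. Warden goes back to the marsh camp alone.  [the marsh camp: the sparrow, the worm | the dry ground: the frog, the lizard, the moth, the snake, the spider]
11. Warden goes to the dry ground with the sparrow.  [the marsh camp: the worm | the dry ground: the frog, the lizard, the moth, the snake, the sparrow, the spider]
12. Warden goes back to the marsh camp alone.  [the marsh camp: the worm | the dry ground: the frog, the lizard, the moth, the snake, the sparrow, the spider]
13. Warden goes to the dry ground with the worm.  [the marsh camp: — | the dry ground: the frog, the lizard, the moth, the snake, the sparrow, the spider, the worm]

No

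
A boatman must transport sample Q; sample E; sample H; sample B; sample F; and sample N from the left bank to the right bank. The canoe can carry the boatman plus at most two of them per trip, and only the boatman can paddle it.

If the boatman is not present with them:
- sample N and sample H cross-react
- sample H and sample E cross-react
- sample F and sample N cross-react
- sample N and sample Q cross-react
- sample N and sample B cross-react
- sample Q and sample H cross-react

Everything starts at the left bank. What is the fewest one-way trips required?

9

Counting alone: the boatman can take at most 2 across per trip to the right bank, so moving all 6 needs at least 3 loaded trips out, with a return between consecutive ones — at least 5 crossings.
The safety rule pushes this higher. Following every safe sequence of crossings, the most of the 6 that can be at the right bank as the canoe arrives there on crossings 5, 7 is 4, 5 respectively — never all 6.
So no plan with fewer than 9 crossings exists, and this one achieves 9:
1. Boatman goes to the right bank with sample H and sample N.
2. Boatman goes back to the left bank with sample H.
3. Boatman goes to the right bank with sample E and sample Q.
4. Boatman goes back to the left bank with sample Q.
5. Boatman goes to the right bank with sample B and sample Q.
6. Boatman goes back to the left bank with sample N.
7. Boatman goes to the right bank with sample F and sample H.
8. Boatman goes back to the left bank with sample H.
9. Boatman goes to the right bank with sample H and sample N.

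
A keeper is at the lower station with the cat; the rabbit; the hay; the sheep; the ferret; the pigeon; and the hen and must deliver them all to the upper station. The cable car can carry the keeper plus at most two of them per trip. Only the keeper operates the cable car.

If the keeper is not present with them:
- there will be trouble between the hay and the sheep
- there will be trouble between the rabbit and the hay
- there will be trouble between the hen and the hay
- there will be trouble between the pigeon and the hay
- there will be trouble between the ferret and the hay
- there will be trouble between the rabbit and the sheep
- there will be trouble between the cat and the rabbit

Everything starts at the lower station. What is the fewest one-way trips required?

Counting alone: the keeper can take at most 2 across per trip to the upper station, so moving all 7 needs at least 4 loaded trips out, with a return between consecutive ones — at least 7 crossings.
The safety rule pushes this higher. Following every safe sequence of crossings, the most of the 7 that can be at the upper station as the cable car arrives there on crossings 7, 9 is 5, 6 respectively — never all 7.
So no plan with fewer than 11 crossings exists, and this one achieves 11:
1. Keeper goes to the upper station with the hay and the rabbit.  [the lower station: the cat, the ferret, the hen, the pigeon, the sheep | the upper station: the hay, the rabbit]
2. Keeper goes back to the lower station with the rabbit.  [the lower station: the cat, the ferret, the hen, the pigeon, the rabbit, the sheep | the upper station: the hay]
3. Keeper goes to the upper station with the cat and the rabbit.  [the lower station: the ferret, the hen, the pigeon, the sheep | the upper station: the cat, the hay, the rabbit]
4. Keeper goes back to the lower station with the rabbit.  [the lower station: the ferret, the hen, the pigeon, the rabbit, the sheep | the upper station: the cat, the hay]
5. Keeper goes to the upper station with the ferret and the sheep.  [the lower station: the hen, the pigeon, the rabbit | the upper station: the cat, the ferret, the hay, the sheep]
6. Keeper goes back to the lower station with the hay.  [the lower station: the hay, the hen, the pigeon, the rabbit | the upper station: the cat, the ferret, the sheep]
7. Keeper goes to the upper station with the hay and the pigeon.  [the lower station: the hen, the rabbit | the upper station: the cat, the ferret, the hay, the pigeon, the sheep]
8. Keeper goes back to the lower station with the hay.  [the lower station: the hay, the hen, the rabbit | the upper station: the cat, the ferret, the pigeon, the sheep]
9. Keeper goes to the upper station with the hen and the rabbit.  [the lower station: the hay | the upper station: the cat, the ferret, the hen, the pigeon, the rabbit, the sheep]
10. Keeper goes back to the lower station with the rabbit.  [the lower station: the hay, the rabbit | the upper station: the cat, the ferret, the hen, the pigeon, the sheep]
11. Keeper goes to the upper station with the hay and the rabbit.  [the lower station: — | the upper station: the cat, the ferret, the hay, the hen, the pigeon, the rabbit, the sheep]

11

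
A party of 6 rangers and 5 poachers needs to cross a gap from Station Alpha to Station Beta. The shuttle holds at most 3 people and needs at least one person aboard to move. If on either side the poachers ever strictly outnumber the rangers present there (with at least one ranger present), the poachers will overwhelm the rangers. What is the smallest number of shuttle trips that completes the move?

Counting alone: each trip to Station Beta takes at most 3 across and each return brings at least 1 back, so after t trips out (and t−1 returns) at most 3t − (t−1) of the 11 are across; that first reaches 11 at t = 5, so at least 9 crossings are needed.
The plan below uses exactly 9 crossings, so it is optimal:
1. 3 poachers → Station Beta.  (Station Alpha: 6R 2P; Station Beta: 0R 3P)
2. 1 poacher ← Station Alpha.  (Station Alpha: 6R 3P; Station Beta: 0R 2P)
3. 3 rangers → Station Beta.  (Station Alpha: 3R 3P; Station Beta: 3R 2P)
4. 1 ranger ← Station Alpha.  (Station Alpha: 4R 3P; Station Beta: 2R 2P)
5. 2 rangers and 1 poacher → Station Beta.  (Station Alpha: 2R 2P; Station Beta: 4R 3P)
6. 1 ranger ← Station Alpha.  (Station Alpha: 3R 2P; Station Beta: 3R 3P)
7. 2 rangers and 1 poacher → Station Beta.  (Station Alpha: 1R 1P; Station Beta: 5R 4P)
8. 1 ranger ← Station Alpha.  (Station Alpha: 2R 1P; Station Beta: 4R 4P)
9. 2 rangers and 1 poacher → Station Beta.  (Station Alpha: 0R 0P; Station Beta: 6R 5P)

9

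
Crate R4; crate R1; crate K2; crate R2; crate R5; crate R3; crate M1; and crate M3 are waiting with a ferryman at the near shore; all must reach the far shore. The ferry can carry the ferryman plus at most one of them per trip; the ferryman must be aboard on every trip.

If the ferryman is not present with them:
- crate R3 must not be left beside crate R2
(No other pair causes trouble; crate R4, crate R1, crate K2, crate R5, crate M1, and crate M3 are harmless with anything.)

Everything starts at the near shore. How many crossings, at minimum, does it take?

15

Counting alone: the ferryman can take at most 1 across per trip to the far shore, so moving all 8 needs at least 8 loaded trips out, with a return between consecutive ones — at least 15 crossings.
The plan below uses exactly 15 crossings, so it is optimal:
1. Ferryman goes to the far shore with crate R2.
2. Ferryman goes back to the near shore alone.
3. Ferryman goes to the far shore with crate R4.
4. Ferryman goes back to the near shore alone.
5. Ferryman goes to the far shore with crate R1.
6. Ferryman goes back to the near shore alone.
7. Ferryman goes to the far shore with crate K2.
8. Ferryman goes back to the near shore alone.
9. Ferryman goes to the far shore with crate R5.
10. Ferryman goes back to the near shore alone.
11. Ferryman goes to the far shore with crate M1.
12. Ferryman goes back to the near shore alone.
13. Ferryman goes to the far shore with crate M3.
14. Ferryman goes back to the near shore alone.
15. Ferryman goes to the far shore with crate R3.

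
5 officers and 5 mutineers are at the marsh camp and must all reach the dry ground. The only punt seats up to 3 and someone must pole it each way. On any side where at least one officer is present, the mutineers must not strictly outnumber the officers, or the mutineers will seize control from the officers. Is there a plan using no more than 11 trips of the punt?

Yes

Yes — this plan uses 11 crossings (≤ 11):
1. 2 mutineers → the dry ground.  (the marsh camp: 5O 3M; the dry ground: 0O 2M)
2. 1 mutineer ← the marsh camp.  (the marsh camp: 5O 4M; the dry ground: 0O 1M)
3. 3 mutineers → the dry ground.  (the marsh camp: 5O 1M; the dry ground: 0O 4M)
4. 1 mutineer ← the marsh camp.  (the marsh camp: 5O 2M; the dry ground: 0O 3M)
5. 3 officers → the dry ground.  (the marsh camp: 2O 2M; the dry ground: 3O 3M)
6. 1 officer and 1 mutineer ← the marsh camp.  (the marsh camp: 3O 3M; the dry ground: 2O 2M)
7. 3 officers → the dry ground.  (the marsh camp: 0O 3M; the dry ground: 5O 2M)
8. 1 mutineer ← the marsh camp.  (the marsh camp: 0O 4M; the dry ground: 5O 1M)
9. 2 mutineers → the dry ground.  (the marsh camp: 0O 2M; the dry ground: 5O 3M)
10. 1 mutineer ← the marsh camp.  (the marsh camp: 0O 3M; the dry ground: 5O 2M)
11. 3 mutineers → the dry ground.  (the marsh camp: 0O 0M; the dry ground: 5O 5M)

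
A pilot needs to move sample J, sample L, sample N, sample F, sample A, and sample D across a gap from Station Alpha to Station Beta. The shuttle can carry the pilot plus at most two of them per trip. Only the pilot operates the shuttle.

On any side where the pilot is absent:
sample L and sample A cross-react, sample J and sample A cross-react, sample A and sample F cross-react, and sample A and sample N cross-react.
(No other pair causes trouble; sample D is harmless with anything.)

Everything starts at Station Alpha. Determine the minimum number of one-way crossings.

Counting alone: the pilot can take at most 2 across per trip to Station Beta, so moving all 6 needs at least 3 loaded trips out, with a return between consecutive ones — at least 5 crossings.
The safety rule pushes this higher. Following every safe sequence of crossings, the most of the 6 that can be at Station Beta as the shuttle arrives there on crossing 5 is 5 — never all 6.
So no plan with fewer than 7 crossings exists, and this one achieves 7:
1. Pilot goes to Station Beta with sample A.  [Station Alpha: sample D, sample F, sample J, sample L, sample N | Station Beta: sample A]
2. Pilot goes back to Station Alpha alone.  [Station Alpha: sample D, sample F, sample J, sample L, sample N | Station Beta: sample A]
3. Pilot goes to Station Beta with sample J and sample L.  [Station Alpha: sample D, sample F, sample N | Station Beta: sample A, sample J, sample L]
4. Pilot goes back to Station Alpha with sample A.  [Station Alpha: sample A, sample D, sample F, sample N | Station Beta: sample J, sample L]
5. Pilot goes to Station Beta with sample F and sample N.  [Station Alpha: sample A, sample D | Station Beta: sample F, sample J, sample L, sample N]
6. Pilot goes back to Station Alpha alone.  [Station Alpha: sample A, sample D | Station Beta: sample F, sample J, sample L, sample N]
7. Pilot goes to Station Beta with sample A and sample D.  [Station Alpha: — | Station Beta: sample A, sample D, sample F, sample J, sample L, sample N]

7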